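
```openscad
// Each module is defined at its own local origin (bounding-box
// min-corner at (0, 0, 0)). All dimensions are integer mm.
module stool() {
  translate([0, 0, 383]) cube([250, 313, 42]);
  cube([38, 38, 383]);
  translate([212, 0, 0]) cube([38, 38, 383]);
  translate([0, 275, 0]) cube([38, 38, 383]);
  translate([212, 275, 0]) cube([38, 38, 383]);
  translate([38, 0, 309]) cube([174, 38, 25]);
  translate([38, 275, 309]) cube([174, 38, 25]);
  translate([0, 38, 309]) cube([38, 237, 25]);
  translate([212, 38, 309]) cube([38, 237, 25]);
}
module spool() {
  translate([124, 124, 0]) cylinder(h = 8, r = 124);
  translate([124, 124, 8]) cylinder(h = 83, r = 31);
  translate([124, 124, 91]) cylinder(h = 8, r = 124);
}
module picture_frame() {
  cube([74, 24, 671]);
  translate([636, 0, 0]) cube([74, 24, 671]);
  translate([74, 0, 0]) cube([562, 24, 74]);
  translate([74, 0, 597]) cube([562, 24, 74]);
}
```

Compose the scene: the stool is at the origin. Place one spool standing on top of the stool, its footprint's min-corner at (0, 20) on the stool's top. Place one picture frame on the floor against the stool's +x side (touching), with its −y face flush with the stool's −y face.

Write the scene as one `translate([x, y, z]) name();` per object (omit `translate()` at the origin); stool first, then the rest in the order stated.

stool();
translate([0, 20, 425]) spool();
translate([250, 0, 0]) picture_frame();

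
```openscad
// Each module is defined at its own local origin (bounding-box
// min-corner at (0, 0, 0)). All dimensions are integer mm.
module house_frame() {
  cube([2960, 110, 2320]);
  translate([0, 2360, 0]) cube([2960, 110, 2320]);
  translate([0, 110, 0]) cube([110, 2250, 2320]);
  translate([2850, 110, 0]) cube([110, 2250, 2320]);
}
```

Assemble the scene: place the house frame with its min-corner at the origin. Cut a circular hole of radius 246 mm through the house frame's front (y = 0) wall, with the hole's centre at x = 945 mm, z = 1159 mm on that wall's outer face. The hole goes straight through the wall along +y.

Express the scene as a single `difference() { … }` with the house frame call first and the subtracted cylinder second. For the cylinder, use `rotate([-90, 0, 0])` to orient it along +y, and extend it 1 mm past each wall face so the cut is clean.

difference() {
  house_frame();
  translate([945, -1, 1159]) rotate([-90, 0, 0]) cylinder(h = 112, r = 246);
}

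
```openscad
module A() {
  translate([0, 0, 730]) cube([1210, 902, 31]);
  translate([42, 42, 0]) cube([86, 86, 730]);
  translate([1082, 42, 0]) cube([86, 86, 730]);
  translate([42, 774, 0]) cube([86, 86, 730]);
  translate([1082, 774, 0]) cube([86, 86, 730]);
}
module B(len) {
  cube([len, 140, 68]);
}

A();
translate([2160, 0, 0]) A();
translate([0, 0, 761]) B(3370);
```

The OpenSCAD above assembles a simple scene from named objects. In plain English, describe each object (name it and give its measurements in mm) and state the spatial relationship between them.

A is a table with a 1210×902 mm rectangular top, 31 mm thick, top surface at z = 761 mm, supported by four 86×86 mm square legs, each inset 42 mm from the nearest pair of top edges, running from the floor.

B is a rectangular beam 3370 mm long (x), 140 mm deep (y), 68 mm thick (z).

The beam spans the tops of two tables placed 950 mm apart, resting at z = 761 mm.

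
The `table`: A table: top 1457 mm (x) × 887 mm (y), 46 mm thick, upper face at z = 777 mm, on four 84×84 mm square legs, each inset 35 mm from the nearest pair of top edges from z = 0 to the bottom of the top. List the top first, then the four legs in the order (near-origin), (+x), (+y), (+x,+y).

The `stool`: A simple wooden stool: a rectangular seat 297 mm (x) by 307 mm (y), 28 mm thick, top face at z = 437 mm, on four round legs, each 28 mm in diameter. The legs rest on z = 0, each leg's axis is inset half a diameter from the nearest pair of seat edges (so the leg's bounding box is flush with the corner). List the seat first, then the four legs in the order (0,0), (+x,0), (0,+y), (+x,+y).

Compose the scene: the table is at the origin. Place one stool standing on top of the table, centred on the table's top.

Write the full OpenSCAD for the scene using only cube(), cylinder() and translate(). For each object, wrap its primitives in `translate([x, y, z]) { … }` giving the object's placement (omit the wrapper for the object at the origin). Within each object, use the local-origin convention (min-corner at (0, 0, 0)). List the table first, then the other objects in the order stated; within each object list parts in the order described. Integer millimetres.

translate([0, 0, 731]) cube([1457, 887, 46]);
translate([35, 35, 0]) cube([84, 84, 731]);
translate([1338, 35, 0]) cube([84, 84, 731]);
translate([35, 768, 0]) cube([84, 84, 731]);
translate([1338, 768, 0]) cube([84, 84, 731]);
translate([580, 290, 777]) {
  translate([0, 0, 409]) cube([297, 307, 28]);
  translate([14, 14, 0]) cylinder(h = 409, r = 14);
  translate([283, 14, 0]) cylinder(h = 409, r = 14);
  translate([14, 293, 0]) cylinder(h = 409, r = 14);
  translate([283, 293, 0]) cylinder(h = 409, r = 14);
}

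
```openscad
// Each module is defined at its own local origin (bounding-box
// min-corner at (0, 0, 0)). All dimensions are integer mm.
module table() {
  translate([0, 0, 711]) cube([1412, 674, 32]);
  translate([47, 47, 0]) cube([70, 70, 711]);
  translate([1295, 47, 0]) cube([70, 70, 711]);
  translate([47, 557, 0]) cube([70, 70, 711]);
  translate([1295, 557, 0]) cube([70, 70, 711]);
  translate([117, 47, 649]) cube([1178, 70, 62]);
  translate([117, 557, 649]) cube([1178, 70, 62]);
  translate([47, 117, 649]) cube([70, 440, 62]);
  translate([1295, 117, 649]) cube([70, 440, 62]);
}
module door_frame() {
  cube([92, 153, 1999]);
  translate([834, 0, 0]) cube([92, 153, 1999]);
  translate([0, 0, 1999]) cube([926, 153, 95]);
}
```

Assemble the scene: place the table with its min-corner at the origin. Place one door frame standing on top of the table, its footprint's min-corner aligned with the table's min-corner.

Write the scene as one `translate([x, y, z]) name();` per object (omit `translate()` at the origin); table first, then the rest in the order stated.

table();
translate([0, 0, 743]) door_frame();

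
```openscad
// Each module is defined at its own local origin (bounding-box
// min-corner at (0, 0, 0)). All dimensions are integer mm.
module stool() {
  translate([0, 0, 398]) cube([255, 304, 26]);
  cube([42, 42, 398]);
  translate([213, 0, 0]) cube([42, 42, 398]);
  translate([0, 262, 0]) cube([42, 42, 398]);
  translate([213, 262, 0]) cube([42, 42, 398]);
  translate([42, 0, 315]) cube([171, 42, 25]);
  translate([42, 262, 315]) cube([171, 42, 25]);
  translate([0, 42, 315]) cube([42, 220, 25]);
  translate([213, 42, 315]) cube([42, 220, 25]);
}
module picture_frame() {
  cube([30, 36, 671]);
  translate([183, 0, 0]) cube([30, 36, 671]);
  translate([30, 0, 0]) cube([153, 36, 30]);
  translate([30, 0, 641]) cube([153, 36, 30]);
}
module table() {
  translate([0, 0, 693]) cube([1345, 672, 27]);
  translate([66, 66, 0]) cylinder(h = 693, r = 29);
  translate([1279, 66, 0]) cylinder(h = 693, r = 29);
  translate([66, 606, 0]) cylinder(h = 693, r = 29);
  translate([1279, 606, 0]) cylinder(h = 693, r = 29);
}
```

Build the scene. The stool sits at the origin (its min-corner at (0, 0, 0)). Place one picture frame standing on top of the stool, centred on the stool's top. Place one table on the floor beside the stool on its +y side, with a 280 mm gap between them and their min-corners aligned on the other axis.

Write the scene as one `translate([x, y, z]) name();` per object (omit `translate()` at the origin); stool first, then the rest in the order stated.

stool();
translate([21, 134, 424]) picture_frame();
translate([0, 584, 0]) table();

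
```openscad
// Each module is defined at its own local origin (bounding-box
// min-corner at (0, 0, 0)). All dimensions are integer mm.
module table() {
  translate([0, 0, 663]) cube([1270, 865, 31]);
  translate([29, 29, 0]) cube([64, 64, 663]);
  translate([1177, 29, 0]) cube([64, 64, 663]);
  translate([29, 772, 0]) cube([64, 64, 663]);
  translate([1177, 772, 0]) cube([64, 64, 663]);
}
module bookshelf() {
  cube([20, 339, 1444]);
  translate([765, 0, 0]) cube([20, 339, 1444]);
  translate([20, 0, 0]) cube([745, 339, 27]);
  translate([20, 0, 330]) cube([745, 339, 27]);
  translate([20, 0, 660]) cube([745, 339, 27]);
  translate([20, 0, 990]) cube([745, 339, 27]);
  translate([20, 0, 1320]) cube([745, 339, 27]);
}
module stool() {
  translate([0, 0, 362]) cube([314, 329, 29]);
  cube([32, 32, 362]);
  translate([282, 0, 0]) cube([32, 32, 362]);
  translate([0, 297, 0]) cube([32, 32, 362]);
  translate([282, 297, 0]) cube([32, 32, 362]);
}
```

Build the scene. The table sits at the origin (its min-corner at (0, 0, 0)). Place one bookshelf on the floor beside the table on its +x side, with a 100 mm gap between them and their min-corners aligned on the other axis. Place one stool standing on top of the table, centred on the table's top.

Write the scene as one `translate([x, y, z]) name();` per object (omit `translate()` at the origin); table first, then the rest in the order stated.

table();
translate([1370, 0, 0]) bookshelf();
translate([478, 268, 694]) stool();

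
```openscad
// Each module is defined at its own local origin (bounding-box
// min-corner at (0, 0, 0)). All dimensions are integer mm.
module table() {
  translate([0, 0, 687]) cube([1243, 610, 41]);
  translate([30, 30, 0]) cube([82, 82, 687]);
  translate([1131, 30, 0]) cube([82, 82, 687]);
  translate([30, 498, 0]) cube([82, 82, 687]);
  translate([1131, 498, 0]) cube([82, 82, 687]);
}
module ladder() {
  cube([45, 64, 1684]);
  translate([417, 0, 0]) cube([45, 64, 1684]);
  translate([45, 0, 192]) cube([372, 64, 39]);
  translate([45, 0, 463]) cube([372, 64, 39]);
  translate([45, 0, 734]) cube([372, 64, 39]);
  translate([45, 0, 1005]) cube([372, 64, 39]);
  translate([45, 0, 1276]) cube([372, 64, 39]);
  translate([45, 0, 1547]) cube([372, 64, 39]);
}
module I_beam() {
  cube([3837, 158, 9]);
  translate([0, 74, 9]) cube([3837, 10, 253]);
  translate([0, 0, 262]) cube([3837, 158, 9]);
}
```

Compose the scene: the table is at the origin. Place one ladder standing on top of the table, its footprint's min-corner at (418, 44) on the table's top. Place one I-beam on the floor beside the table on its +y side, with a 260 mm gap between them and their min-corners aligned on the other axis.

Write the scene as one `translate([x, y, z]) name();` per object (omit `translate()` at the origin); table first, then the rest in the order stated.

table();
translate([418, 44, 728]) ladder();
translate([0, 870, 0]) I_beam();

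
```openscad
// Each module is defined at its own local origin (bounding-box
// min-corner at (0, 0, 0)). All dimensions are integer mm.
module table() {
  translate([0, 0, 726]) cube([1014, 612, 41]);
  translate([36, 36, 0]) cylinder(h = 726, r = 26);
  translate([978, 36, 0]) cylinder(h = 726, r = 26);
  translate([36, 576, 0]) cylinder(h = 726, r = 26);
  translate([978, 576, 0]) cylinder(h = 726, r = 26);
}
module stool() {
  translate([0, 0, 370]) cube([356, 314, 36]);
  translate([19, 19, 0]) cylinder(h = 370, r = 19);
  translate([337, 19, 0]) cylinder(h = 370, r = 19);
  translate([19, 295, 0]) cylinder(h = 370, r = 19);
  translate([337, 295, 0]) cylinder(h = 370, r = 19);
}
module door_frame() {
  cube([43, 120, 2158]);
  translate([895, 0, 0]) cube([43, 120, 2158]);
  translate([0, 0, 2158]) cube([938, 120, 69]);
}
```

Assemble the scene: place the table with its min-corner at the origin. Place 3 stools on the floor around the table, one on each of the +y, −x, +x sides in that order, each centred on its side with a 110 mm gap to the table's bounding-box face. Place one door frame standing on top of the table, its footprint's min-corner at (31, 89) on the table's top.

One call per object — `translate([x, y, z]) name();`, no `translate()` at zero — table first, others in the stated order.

table();
translate([329, 722, 0]) stool();
translate([-466, 149, 0]) stool();
translate([1124, 149, 0]) stool();
translate([31, 89, 767]) door_frame();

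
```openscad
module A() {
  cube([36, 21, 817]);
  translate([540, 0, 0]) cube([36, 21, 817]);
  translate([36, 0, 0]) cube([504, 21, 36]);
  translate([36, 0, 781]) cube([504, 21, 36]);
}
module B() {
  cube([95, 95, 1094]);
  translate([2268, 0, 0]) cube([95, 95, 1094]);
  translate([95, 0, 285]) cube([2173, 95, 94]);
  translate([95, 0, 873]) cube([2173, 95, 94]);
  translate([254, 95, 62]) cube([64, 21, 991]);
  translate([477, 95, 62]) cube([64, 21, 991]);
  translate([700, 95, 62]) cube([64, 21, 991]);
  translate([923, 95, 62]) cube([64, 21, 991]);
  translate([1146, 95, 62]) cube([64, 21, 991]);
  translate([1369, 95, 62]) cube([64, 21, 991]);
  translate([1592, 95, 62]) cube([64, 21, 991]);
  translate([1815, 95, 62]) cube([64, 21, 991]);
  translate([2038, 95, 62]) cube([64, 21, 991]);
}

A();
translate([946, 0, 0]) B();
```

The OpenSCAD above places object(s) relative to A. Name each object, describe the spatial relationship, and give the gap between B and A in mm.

A is a picture frame. B is a fence section. The fence section is on the floor beside the picture frame on its +x side. The gap between the fence section and the picture frame is 370 mm.

The fence section's nearest face is 370 mm from the picture frame's +x face.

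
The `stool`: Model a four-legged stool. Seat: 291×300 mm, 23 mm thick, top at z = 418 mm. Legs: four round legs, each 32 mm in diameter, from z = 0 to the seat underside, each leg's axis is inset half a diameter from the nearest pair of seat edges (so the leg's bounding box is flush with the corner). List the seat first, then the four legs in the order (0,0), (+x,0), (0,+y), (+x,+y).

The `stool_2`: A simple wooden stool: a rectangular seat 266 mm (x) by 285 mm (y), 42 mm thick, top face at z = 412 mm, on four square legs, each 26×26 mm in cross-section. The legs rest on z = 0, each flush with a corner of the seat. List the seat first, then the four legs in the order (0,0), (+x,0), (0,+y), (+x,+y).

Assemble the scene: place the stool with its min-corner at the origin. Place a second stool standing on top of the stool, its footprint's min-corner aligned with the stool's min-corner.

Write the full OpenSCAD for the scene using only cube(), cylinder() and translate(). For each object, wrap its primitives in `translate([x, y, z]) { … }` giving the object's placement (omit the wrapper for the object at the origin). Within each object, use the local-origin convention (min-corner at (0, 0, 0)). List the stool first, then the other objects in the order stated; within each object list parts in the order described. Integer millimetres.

translate([0, 0, 395]) cube([291, 300, 23]);
translate([16, 16, 0]) cylinder(h = 395, r = 16);
translate([275, 16, 0]) cylinder(h = 395, r = 16);
translate([16, 284, 0]) cylinder(h = 395, r = 16);
translate([275, 284, 0]) cylinder(h = 395, r = 16);
translate([0, 0, 418]) {
  translate([0, 0, 370]) cube([266, 285, 42]);
  cube([26, 26, 370]);
  translate([240, 0, 0]) cube([26, 26, 370]);
  translate([0, 259, 0]) cube([26, 26, 370]);
  translate([240, 259, 0]) cube([26, 26, 370]);
}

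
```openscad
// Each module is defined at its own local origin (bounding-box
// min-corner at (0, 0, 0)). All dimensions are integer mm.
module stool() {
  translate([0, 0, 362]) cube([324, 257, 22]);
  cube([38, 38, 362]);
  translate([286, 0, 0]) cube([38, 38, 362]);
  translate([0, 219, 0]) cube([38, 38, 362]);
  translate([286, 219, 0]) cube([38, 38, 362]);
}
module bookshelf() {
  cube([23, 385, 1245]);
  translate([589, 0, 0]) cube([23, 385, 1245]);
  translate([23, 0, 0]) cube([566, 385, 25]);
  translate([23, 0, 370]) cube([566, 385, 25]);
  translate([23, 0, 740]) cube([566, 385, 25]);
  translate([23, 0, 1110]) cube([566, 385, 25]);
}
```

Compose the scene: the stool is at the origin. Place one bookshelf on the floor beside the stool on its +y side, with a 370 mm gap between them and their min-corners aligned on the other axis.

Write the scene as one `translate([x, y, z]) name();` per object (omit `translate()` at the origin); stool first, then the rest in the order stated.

stool();
translate([0, 627, 0]) bookshelf();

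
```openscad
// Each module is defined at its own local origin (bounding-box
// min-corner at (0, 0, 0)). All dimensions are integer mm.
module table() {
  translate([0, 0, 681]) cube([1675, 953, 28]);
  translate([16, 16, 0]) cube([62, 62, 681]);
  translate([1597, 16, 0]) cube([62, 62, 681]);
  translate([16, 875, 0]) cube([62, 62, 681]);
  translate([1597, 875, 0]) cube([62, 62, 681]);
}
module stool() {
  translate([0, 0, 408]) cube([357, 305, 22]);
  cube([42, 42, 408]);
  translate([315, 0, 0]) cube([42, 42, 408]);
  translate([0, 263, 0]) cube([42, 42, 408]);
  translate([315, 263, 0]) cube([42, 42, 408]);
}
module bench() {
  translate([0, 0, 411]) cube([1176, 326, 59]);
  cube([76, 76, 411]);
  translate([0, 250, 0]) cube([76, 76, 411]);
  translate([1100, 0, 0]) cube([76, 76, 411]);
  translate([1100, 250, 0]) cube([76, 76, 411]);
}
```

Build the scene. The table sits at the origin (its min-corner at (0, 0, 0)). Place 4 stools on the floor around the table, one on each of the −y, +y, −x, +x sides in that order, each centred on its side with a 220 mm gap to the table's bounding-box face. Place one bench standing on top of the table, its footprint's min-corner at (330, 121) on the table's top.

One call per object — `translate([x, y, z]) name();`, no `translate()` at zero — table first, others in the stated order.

table();
translate([659, -525, 0]) stool();
translate([659, 1173, 0]) stool();
translate([-577, 324, 0]) stool();
translate([1895, 324, 0]) stool();
translate([330, 121, 709]) bench();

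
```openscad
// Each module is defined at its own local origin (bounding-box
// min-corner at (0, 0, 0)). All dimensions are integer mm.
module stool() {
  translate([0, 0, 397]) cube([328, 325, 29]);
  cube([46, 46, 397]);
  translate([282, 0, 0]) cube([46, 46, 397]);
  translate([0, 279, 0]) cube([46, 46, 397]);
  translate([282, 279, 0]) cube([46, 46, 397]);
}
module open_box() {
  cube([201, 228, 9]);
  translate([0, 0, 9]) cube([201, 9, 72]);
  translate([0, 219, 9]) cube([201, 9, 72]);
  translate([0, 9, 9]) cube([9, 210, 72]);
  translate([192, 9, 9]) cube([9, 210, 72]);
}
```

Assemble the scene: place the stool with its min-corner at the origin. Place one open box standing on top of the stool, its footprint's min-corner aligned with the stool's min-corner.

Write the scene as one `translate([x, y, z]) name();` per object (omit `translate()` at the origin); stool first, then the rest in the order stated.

stool();
translate([0, 0, 426]) open_box();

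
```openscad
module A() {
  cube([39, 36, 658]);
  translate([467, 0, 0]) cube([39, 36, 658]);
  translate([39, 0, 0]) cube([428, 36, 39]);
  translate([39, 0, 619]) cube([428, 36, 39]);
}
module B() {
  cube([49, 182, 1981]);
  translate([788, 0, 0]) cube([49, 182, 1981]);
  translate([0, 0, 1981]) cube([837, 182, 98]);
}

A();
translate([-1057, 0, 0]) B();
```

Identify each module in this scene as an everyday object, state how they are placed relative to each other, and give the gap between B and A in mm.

A is a picture frame. B is a door frame. The door frame is on the floor beside the picture frame on its −x side. The gap between the door frame and the picture frame is 220 mm.

The door frame's nearest face is 220 mm from the picture frame's −x face.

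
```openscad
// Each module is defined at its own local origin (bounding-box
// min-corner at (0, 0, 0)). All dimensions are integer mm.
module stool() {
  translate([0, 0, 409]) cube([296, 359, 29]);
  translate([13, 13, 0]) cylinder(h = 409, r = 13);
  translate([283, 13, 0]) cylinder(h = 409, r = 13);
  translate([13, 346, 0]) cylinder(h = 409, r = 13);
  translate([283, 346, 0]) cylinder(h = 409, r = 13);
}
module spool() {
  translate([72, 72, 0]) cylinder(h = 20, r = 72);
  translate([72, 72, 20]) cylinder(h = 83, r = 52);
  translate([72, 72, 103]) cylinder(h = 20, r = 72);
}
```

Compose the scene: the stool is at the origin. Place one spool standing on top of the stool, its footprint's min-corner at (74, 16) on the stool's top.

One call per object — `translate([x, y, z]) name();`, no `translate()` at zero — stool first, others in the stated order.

stool();
translate([74, 16, 438]) spool();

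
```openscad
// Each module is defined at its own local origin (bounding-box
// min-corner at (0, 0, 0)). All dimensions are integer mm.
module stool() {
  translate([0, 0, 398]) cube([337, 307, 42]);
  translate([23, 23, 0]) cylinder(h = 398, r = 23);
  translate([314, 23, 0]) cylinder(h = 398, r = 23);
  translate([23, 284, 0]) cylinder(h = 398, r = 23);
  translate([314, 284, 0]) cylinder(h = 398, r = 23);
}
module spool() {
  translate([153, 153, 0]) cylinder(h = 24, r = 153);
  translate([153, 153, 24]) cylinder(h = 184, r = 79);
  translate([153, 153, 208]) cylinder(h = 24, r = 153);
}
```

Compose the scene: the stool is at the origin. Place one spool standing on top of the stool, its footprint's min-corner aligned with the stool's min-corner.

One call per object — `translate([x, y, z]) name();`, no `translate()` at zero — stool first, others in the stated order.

stool();
translate([0, 0, 440]) spool();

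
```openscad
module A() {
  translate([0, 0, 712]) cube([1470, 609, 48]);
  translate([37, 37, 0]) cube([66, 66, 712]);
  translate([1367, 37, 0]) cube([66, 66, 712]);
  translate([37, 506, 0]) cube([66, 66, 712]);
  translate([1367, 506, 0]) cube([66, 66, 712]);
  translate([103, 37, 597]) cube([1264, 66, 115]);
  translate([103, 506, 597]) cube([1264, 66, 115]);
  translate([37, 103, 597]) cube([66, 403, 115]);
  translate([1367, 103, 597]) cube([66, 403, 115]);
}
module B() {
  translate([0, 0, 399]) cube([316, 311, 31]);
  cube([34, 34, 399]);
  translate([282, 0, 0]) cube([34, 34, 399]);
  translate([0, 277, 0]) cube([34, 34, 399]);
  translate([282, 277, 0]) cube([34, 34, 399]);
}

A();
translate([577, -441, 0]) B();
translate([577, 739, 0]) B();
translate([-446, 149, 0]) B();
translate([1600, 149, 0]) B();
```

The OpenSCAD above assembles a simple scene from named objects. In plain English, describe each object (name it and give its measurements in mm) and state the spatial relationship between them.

A is a rectangular dining table. The top is 1470×609×48 mm with its upper surface at z = 760 mm. It stands on four 66×66 mm square legs, each inset 37 mm from the nearest pair of top edges, running from the floor to the underside of the top. Four apron rails, 66 mm thick and 115 mm tall, run between adjacent legs with their top edges flush with the underside of the top and their outer faces flush with the legs' outer faces.

B is a simple wooden stool: a rectangular seat 316 mm (x) by 311 mm (y), 31 mm thick, top face at z = 430 mm, on four square legs, each 34×34 mm in cross-section. The legs rest on z = 0, each flush with a corner of the seat.

Four stools sit around the table at the −y, +y, −x, +x sides.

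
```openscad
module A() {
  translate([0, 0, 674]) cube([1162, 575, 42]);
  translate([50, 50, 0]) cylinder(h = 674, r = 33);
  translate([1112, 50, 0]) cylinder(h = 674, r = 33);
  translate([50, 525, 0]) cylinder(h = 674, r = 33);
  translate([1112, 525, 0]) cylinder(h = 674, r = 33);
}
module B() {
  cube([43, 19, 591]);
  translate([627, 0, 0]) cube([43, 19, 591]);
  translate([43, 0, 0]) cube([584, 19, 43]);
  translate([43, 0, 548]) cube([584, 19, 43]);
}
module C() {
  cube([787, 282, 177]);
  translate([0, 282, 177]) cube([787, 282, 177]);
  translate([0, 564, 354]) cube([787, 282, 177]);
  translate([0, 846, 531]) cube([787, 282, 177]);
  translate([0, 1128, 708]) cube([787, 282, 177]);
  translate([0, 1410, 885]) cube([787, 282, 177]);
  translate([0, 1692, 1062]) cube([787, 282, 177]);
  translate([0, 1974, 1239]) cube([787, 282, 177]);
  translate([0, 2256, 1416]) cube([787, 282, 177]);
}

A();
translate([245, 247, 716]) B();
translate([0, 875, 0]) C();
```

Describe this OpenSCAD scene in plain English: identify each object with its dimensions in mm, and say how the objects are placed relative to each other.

A is a table: top 1162 mm (x) × 575 mm (y), 42 mm thick, upper face at z = 716 mm, on four round legs of 66 mm diameter, each leg's bounding box inset 17 mm from the nearest pair of top edges, running from z = 0 to the bottom of the top.

B is a rectangular picture frame lying in the x–z plane (depth along y). The opening is 584 mm wide (x) by 505 mm tall (z), surrounded by a border 43 mm wide on all four sides. The frame is 19 mm deep and is made of two full-height vertical stiles with two horizontal rails fitted between them.

C is a straight staircase of 9 solid steps. Each step is 787 mm wide (x), 282 mm deep (y, the going) and 177 mm tall (the rise). The first step rests on the floor; each subsequent step sits one going further in +y and one rise higher in +z, directly behind and above the previous step with no overlap.

The picture frame is on top of the table. The staircase is on the floor beside the table on its +y side.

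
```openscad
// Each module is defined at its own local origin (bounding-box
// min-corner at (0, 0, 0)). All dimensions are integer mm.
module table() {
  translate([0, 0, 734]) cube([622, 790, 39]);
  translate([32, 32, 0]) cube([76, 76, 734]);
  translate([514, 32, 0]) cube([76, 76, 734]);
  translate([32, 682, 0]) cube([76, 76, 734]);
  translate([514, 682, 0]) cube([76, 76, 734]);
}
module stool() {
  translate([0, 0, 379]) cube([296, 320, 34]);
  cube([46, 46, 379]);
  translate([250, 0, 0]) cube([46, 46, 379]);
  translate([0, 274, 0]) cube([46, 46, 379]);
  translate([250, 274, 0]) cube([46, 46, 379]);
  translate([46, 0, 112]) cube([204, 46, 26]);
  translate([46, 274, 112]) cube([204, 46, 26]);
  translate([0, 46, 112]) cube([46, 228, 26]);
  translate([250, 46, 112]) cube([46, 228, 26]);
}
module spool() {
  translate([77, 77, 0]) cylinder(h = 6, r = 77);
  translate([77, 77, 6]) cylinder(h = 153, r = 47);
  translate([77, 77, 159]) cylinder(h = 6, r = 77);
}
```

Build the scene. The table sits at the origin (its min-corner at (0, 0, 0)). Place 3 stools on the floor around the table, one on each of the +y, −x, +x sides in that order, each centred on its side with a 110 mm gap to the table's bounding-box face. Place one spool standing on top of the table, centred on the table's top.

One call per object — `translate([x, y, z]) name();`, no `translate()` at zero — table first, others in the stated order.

table();
translate([163, 900, 0]) stool();
translate([-406, 235, 0]) stool();
translate([732, 235, 0]) stool();
translate([234, 318, 773]) spool();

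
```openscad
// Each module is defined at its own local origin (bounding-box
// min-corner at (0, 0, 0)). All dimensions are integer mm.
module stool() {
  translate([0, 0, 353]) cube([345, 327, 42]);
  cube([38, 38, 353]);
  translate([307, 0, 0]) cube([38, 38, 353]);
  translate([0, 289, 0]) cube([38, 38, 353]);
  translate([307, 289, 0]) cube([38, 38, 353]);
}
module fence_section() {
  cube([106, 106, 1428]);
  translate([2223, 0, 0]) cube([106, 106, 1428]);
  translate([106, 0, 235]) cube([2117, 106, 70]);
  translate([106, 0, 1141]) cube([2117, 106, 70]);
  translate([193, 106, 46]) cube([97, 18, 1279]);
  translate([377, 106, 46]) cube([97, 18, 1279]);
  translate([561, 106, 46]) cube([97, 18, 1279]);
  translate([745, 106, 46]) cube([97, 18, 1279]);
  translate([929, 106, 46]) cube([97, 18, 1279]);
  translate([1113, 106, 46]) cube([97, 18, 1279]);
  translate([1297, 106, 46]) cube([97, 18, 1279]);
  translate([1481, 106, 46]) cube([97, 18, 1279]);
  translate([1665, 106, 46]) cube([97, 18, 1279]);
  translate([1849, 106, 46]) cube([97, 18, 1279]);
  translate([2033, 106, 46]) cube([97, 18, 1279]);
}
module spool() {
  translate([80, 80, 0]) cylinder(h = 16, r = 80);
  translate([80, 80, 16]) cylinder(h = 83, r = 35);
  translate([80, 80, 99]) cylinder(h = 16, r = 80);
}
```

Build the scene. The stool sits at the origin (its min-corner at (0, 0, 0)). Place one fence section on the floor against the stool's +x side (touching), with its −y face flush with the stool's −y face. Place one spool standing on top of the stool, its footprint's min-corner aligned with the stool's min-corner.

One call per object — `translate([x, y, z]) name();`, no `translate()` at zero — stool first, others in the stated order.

stool();
translate([345, 0, 0]) fence_section();
translate([0, 0, 395]) spool();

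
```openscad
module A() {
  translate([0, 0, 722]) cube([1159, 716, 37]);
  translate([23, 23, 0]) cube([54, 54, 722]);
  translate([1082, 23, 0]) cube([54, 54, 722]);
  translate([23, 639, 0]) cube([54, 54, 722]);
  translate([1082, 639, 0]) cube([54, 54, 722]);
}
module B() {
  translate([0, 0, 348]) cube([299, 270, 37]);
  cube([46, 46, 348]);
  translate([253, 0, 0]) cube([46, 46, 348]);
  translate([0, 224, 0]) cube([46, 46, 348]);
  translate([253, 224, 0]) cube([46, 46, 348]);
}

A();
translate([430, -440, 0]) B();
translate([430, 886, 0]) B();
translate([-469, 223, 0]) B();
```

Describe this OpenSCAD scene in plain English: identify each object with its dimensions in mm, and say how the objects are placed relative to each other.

A is a table with a 1159×716 mm rectangular top, 37 mm thick, top surface at z = 759 mm, supported by four 54×54 mm square legs, each inset 23 mm from the nearest pair of top edges, running from the floor.

B is a simple wooden stool: a rectangular seat 299 mm (x) by 270 mm (y), 37 mm thick, top face at z = 385 mm, on four square legs, each 46×46 mm in cross-section. The legs rest on z = 0, each flush with a corner of the seat.

Three stools sit around the table at the −y, +y, −x sides.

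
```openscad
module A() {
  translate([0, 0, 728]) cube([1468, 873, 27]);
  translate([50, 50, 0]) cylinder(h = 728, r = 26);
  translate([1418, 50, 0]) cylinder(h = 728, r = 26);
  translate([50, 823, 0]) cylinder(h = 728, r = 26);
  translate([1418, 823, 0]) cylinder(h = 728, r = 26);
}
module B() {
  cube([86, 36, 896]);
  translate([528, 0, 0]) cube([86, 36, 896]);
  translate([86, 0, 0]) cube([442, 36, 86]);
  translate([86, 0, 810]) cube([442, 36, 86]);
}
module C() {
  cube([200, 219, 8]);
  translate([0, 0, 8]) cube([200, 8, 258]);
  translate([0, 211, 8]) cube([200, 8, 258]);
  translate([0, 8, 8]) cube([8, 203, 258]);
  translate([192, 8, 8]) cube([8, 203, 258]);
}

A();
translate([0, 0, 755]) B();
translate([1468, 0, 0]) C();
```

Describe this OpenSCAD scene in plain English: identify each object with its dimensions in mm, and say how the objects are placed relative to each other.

A is a rectangular dining table. The top is 1468×873×27 mm with its upper surface at z = 755 mm. It stands on four round legs of 52 mm diameter, each leg's bounding box inset 24 mm from the nearest pair of top edges, running from the floor to the underside of the top.

B is a picture frame with a 442×724 mm rectangular opening (x by z) and a uniform 86 mm border on every side. Frame depth is 36 mm along y. It is built from two vertical stiles running the full outside height and two horizontal rails spanning the gap between the stiles.

C is an open storage box with external size 200×219×266 mm and wall thickness 8 mm (the base is also 8 mm thick). The base covers the whole footprint; the four walls stand on the base, with the y-facing walls full-width and the x-facing walls fitting between their inner faces.

The picture frame is on top of the table. The open box is against the table's +x side, with their −y faces flush.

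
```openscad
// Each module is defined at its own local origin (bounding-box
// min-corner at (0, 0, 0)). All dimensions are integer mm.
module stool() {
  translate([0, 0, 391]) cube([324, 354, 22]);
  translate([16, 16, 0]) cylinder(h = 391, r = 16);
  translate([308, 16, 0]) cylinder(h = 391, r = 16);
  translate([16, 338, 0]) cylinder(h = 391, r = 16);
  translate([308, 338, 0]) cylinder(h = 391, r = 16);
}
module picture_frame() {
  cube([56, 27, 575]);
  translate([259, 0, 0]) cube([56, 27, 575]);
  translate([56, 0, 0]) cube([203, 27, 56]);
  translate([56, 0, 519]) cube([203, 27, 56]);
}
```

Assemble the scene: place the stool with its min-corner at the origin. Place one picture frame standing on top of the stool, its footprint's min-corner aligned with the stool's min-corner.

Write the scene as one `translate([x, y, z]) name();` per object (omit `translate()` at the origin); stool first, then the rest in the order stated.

stool();
translate([0, 0, 413]) picture_frame();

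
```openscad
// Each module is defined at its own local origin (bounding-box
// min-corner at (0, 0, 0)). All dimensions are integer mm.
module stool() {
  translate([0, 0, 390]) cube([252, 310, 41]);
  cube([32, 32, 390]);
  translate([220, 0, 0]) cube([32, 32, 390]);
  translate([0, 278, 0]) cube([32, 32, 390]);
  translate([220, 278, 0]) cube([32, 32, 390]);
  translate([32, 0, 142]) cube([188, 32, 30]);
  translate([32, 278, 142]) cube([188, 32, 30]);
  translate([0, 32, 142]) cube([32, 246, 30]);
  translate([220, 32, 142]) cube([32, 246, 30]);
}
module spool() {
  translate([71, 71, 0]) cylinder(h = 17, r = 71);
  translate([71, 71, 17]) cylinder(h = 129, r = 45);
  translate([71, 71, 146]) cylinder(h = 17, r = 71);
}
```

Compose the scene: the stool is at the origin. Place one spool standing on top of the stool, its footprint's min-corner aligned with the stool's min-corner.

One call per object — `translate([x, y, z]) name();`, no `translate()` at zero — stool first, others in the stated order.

stool();
translate([0, 0, 431]) spool();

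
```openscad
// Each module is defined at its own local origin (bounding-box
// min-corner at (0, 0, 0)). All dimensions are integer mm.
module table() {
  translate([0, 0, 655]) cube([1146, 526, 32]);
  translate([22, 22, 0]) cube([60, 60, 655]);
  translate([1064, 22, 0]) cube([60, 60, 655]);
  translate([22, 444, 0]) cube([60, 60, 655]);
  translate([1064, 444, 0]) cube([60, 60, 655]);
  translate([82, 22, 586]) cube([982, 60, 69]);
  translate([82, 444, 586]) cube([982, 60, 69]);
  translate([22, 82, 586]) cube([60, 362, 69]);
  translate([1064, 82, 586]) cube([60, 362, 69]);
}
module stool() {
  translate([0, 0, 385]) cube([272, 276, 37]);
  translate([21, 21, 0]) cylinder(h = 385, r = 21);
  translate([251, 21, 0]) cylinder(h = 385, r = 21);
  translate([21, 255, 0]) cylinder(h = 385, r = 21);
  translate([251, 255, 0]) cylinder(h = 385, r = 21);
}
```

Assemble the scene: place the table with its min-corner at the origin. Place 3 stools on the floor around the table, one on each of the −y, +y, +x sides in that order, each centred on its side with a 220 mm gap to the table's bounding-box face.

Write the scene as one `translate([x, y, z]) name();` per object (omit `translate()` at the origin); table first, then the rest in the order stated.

table();
translate([437, -496, 0]) stool();
translate([437, 746, 0]) stool();
translate([1366, 125, 0]) stool();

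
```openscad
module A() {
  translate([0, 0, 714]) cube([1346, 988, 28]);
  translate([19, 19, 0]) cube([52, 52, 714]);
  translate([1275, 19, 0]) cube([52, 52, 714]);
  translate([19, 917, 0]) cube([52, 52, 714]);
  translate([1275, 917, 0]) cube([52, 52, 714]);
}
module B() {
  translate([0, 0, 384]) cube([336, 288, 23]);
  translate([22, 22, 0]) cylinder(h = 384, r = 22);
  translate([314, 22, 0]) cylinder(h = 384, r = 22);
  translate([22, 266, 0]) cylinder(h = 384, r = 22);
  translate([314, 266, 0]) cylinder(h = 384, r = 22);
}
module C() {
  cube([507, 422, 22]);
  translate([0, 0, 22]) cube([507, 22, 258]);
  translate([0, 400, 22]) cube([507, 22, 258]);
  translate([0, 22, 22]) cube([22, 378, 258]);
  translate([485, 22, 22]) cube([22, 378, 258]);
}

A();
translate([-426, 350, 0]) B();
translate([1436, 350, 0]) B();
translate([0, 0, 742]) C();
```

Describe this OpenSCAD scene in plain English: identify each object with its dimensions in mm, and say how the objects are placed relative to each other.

A is a table with a 1346×988 mm rectangular top, 28 mm thick, top surface at z = 742 mm, supported by four 52×52 mm square legs, each inset 19 mm from the nearest pair of top edges, running from the floor.

B is a simple wooden stool: a rectangular seat 336 mm (x) by 288 mm (y), 23 mm thick, top face at z = 407 mm, on four round legs, each 44 mm in diameter. The legs rest on z = 0, each leg's axis is inset half a diameter from the nearest pair of seat edges (so the leg's bounding box is flush with the corner).

C is an open storage box with external size 507×422×280 mm and wall thickness 22 mm (the base is also 22 mm thick). The base covers the whole footprint; the four walls stand on the base, with the y-facing walls full-width and the x-facing walls fitting between their inner faces.

Two stools sit around the table at the −x, +x sides. The open box is on top of the table.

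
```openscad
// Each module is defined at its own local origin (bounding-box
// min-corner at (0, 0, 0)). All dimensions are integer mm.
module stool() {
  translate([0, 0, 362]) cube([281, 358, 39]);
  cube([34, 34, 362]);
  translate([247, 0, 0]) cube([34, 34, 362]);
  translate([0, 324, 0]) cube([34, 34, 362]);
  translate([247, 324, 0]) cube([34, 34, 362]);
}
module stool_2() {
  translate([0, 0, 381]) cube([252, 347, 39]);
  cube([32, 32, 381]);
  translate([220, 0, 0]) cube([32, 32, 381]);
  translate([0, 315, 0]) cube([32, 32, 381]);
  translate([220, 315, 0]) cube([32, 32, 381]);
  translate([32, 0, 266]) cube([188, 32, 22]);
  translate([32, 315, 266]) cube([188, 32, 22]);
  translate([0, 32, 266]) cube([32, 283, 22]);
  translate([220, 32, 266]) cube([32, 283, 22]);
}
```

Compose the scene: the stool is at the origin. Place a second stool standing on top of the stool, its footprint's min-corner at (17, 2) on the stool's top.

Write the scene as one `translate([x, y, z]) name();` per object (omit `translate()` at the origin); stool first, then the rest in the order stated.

stool();
translate([17, 2, 401]) stool_2();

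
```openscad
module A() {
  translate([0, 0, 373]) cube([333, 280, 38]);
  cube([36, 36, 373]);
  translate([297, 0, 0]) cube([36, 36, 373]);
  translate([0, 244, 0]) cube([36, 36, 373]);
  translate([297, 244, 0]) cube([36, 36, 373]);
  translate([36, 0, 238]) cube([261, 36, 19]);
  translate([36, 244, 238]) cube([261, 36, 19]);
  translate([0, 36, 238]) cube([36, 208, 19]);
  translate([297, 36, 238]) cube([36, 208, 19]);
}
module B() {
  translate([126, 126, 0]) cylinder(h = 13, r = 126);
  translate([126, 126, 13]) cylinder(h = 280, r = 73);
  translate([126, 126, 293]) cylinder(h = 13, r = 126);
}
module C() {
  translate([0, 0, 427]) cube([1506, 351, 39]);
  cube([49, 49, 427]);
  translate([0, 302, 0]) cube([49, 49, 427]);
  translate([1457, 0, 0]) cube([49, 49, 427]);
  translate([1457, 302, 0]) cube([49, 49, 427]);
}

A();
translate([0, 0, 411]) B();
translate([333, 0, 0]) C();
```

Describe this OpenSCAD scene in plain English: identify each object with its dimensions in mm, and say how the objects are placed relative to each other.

A is a four-legged stool. The seat is a 333×280×38 mm slab whose top surface is at z = 411 mm; four square legs, each 36×36 mm in cross-section, run from the floor (z = 0) to the underside of the seat, each flush with a corner of the seat. Four stretchers, 36 mm wide and 19 mm tall, connect adjacent legs with their undersides at z = 238 mm, each running between the inner faces of the legs it joins and aligned with the legs' outer faces on the other axis.

B is a spool: two coaxial disc flanges of radius 126 mm and thickness 13 mm, joined by a core cylinder of radius 73 mm and height 280 mm. The lower flange rests on z = 0 and the three cylinders share a vertical axis.

C is a long wooden bench with a 1506 mm (x) × 351 mm (y) seat, 39 mm thick, its top surface 466 mm above the floor. Four 49 mm square legs at the seat corners, flush with the edges, run from z = 0 to the seat underside.

The spool is on top of the stool. The bench is against the stool's +x side, with their −y faces flush.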